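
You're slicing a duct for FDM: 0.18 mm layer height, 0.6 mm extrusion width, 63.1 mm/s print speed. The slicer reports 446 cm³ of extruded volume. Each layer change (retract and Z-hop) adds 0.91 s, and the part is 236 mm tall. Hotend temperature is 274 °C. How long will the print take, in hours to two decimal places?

18.51 hours

Extrusion cross-section = 0.18 × 0.6, so 0.108 mm².
Total extruded path = 446000/0.108 = 4129629.6 mm.
Extrusion time = 4129629.6 / 63.1, so 65445.8 s.
Layer count = ceil(236 / 0.18) = 1312.
Layer-change overhead = 1312 × 0.91 = 1193.92 s.
Altogether 65445.8 + 1193.92 = 66639.72 s, i.e. 18.51 hours.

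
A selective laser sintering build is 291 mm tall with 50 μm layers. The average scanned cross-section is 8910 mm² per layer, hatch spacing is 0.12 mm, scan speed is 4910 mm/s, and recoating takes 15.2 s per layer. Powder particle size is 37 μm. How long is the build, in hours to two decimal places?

Layer count = ceil(291 / 0.05) = 5820.
Scan path per layer: 8910 / 0.12 → 74250 mm.
Laser time per layer = 74250 / 4910, so 15.1222 s.
Time per layer = 15.1222 + 15.2, so 30.3222 s.
Build time = 5820 × 30.3222 = 176475.204 s = 49.02 hours.

49.02 hours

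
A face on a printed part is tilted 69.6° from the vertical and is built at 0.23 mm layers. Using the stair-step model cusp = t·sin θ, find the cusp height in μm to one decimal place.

215.6 μm

h_c = t·sin θ = 0.23 × 0.9373 = 0.215579 mm (215.6 μm).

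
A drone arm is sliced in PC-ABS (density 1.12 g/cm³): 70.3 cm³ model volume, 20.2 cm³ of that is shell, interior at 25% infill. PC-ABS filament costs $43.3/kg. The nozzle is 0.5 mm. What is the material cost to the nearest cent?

Volume inside the shell = 70.3 − 20.2, so 50.1 cm³.
Infill volume: 0.25 × 50.1 → 12.525 cm³.
Deposited volume = 20.2 + 12.525 = 32.725 cm³.
Mass: 32.725 × 1.12 → 36.652 g.
Cost = 36.652 g / 1000 × $43.3/kg = $1.59.

$1.59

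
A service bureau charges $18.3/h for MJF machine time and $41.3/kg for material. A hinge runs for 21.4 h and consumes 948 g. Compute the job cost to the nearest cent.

Machine cost = 18.3 × 21.4 = $391.62.
Material cost = 41.3 × 948/1000, so $39.1524.
Job cost: 391.62 + 39.1524 = 430.7724 ≈ $430.77.

$430.77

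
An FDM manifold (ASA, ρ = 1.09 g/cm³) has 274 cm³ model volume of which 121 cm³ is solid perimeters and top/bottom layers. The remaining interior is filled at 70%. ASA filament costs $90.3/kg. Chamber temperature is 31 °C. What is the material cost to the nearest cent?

Interior volume = 274 − 121 = 153 cm³.
Infill volume = 0.70 × 153 = 107.1 cm³.
Total printed volume: 121 + 107.1 → 228.1 cm³.
Mass: 228.1 × 1.09 → 248.629 g.
At $90.3/kg: 248.629/1000 × 90.3 = $22.45.

$22.45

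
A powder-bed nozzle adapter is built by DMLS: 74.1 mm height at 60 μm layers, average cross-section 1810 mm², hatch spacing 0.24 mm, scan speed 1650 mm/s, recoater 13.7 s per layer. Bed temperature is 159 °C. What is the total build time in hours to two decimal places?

6.27 hours

Number of layers: 74.1 / 0.06 → 1235 (rounded up).
Hatch length per layer = 1810 / 0.24, so 7541.7 mm.
Scan time per layer = 7541.7 / 1650, so 4.5707 s.
Per-layer time = 4.5707 + 13.7 = 18.2707 s.
1235 layers × 18.2707 s/layer = 22564.3145 s, i.e. 6.27 hours.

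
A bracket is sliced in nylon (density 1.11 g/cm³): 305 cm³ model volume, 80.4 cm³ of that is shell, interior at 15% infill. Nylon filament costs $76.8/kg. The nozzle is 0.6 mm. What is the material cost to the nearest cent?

$9.73

Interior volume: 305 − 80.4 → 224.6 cm³.
Deposited infill: 0.15 × 224.6 → 33.69 cm³.
Total printed volume = 80.4 + 33.69, so 114.09 cm³.
Mass = 114.09 × 1.11 = 126.6399 g.
Cost = 126.6399 g / 1000 × $76.8/kg = $9.73.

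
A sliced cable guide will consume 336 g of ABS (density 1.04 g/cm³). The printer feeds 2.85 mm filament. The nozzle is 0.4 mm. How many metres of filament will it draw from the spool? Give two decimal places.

Volume = 336 g / 1.04 g·cm⁻³ = 323.0769 cm³ = 323076.9 mm³.
A = π r² = π × 1.425² = 6.3794 mm².
Length = 323076.9 / 6.3794 = 50643.78 mm = 50.64 m.

50.64 m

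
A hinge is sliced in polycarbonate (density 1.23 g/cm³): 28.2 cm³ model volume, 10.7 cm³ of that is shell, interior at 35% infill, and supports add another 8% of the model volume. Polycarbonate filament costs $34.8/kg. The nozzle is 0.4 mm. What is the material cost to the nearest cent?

$0.82

Interior volume = 28.2 − 10.7, so 17.5 cm³.
Deposited infill = 0.35 × 17.5 = 6.125 cm³.
Support: 0.08 × 28.2 → 2.256 cm³.
Total extruded: 10.7 + 6.125 + 2.256 → 19.081 cm³.
Mass = 19.081 × 1.23, so 23.46963 g.
Cost = 23.46963 g / 1000 × $34.8/kg = $0.82.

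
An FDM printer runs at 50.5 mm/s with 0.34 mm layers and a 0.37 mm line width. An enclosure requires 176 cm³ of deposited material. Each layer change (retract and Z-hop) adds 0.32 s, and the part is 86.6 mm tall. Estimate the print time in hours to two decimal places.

7.72 hours

Extrusion cross-section = 0.34 × 0.37, so 0.1258 mm².
Total extruded path = 176000/0.1258 = 1399046.1 mm.
Time extruding = 1399046.1 / 50.5, so 27703.9 s.
Layers = ⌈86.6/0.34⌉ = 255.
Layer-change overhead: 255 × 0.32 → 81.6 s.
Total = 27703.9 + 81.6 = 27785.5 s = 7.72 hours.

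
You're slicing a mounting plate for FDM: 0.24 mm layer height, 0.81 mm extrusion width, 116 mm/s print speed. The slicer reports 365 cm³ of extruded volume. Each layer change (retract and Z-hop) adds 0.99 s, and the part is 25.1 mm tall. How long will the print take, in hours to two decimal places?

Bead cross-section: 0.24 × 0.81 → 0.1944 mm².
Path length: 365000 mm³ / 0.1944 mm² → 1877572 mm.
Print-move time: 1877572 / 116 → 16186 s.
Layer count = ceil(25.1 / 0.24) = 105.
Z-hop total: 105 × 0.99 → 103.95 s.
Altogether 16186 + 103.95 = 16289.95 s, i.e. 4.52 hours.

4.52 hours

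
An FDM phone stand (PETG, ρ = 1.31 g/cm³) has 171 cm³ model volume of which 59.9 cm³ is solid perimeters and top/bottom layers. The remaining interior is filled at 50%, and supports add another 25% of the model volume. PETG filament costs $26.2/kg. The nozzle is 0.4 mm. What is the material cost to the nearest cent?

$5.43

Infill region: 171 − 59.9 → 111.1 cm³.
Deposited infill = 0.50 × 111.1 = 55.55 cm³.
Support = 0.25 × 171 = 42.75 cm³.
Deposited volume = 59.9 + 55.55 + 42.75 = 158.2 cm³.
Mass = 158.2 × 1.31, so 207.242 g.
At $26.2/kg: 207.242/1000 × 26.2 = $5.43.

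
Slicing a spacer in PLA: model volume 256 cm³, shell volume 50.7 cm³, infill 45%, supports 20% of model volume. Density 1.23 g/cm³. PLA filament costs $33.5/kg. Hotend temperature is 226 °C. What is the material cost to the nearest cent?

Infill region = 256 − 50.7, so 205.3 cm³.
Infill volume: 0.45 × 205.3 → 92.385 cm³.
Support = 0.20 × 256 = 51.2 cm³.
Total extruded: 50.7 + 92.385 + 51.2 → 194.285 cm³.
Mass: 194.285 × 1.23 → 238.97055 g.
Cost = 238.97055 g / 1000 × $33.5/kg = $8.01.

$8.01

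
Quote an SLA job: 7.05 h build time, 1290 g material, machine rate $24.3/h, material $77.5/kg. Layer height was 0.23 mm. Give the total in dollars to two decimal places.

Machine-time cost = 24.3 × 7.05, so $171.315.
Material cost = 77.5 × 1290/1000, so $99.975.
Total = 171.315 + 99.975 = $271.29.

$271.29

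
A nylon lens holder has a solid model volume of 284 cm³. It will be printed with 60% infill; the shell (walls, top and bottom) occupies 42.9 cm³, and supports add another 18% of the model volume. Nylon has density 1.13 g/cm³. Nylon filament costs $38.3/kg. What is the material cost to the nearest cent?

$10.33

Interior volume = 284 − 42.9 = 241.1 cm³.
Infill deposited = 0.60 × 241.1 = 144.66 cm³.
Support = 0.18 × 284 = 51.12 cm³.
Total printed volume: 42.9 + 144.66 + 51.12 → 238.68 cm³.
Mass = 238.68 × 1.13, so 269.7084 g.
Cost = 269.7084 g / 1000 × $38.3/kg = $10.33.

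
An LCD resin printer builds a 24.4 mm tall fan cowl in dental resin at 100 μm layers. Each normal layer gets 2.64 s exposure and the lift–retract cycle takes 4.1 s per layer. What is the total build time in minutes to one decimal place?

27.4 minutes

Number of layers: 24.4 / 0.1 → 244 (rounded up).
Each layer takes = 2.64 + 4.1, so 6.74 s.
Build time: 244 × 6.74 s = 1644.56 s, i.e. 27.4 minutes.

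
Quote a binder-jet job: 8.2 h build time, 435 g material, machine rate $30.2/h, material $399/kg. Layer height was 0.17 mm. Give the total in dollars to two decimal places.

Machine-time cost = 30.2 × 8.2, so $247.64.
Feedstock cost: 399 × 435/1000 → $173.565.
Total = 247.64 + 173.565 = 421.205 ≈ $421.21.

$421.21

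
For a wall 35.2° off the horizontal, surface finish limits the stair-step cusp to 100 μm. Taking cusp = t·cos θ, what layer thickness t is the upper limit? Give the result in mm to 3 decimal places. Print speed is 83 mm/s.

0.122 mm

cos(35.2°) = 0.8171; t_max = 0.1/0.8171 = 0.122 mm.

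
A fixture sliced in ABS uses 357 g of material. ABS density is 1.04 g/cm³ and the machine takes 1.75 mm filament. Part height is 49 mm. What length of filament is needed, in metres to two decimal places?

Volume = 357 g / 1.04 g·cm⁻³ = 343.2692 cm³ = 343269.2 mm³.
A = π r² = π × 0.875² = 2.4053 mm².
Length = 343269.2 / 2.4053 = 142713.67 mm = 142.71 m.

142.71 m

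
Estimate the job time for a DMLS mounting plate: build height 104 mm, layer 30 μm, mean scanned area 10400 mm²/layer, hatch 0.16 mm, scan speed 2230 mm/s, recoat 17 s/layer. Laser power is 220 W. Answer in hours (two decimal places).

44.44 hours

Number of layers: 104 / 0.03 → 3467 (rounded up).
Hatch length per layer: 10400 / 0.16 → 65000 mm.
Per-layer scan time: 65000 / 2230 → 29.148 s.
Layer cycle = 29.148 + 17, so 46.148 s.
Build time = 3467 × 46.148 = 159995.116 s = 44.44 hours.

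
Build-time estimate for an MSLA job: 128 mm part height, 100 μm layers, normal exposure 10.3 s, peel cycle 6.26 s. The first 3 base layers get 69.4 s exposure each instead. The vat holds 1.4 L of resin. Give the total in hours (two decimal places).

Layers = ⌈128/0.1⌉ = 1280.
Base layers = 3 × (69.4 + 6.26) = 226.98 s.
Remaining layers: 1277 × (10.3 + 6.26) → 21147.12 s.
Total = 226.98 + 21147.12 = 21374.1 s = 5.94 hours.

5.94 hours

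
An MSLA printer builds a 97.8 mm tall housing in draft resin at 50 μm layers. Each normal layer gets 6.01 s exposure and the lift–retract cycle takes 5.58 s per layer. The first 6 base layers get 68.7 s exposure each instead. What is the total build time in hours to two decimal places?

6.40 hours

Layers = ⌈97.8/0.05⌉ = 1956.
Base layers = 6 × (68.7 + 5.58) = 445.68 s.
Remaining layers: 1950 × (6.01 + 5.58) → 22600.5 s.
Total = 445.68 + 22600.5 = 23046.18 s = 6.40 hours.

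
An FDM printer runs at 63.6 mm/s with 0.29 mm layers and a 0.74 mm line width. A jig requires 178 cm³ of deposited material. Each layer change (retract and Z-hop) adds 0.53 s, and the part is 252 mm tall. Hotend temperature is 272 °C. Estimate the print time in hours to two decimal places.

Line area: 0.29 × 0.74 → 0.2146 mm².
Toolpath length = 178 cm³ / 0.2146 mm² = 178000 / 0.2146 = 829450.1 mm.
Print-move time: 829450.1 / 63.6 → 13041.7 s.
Layer count = ceil(252 / 0.29) = 869.
Non-print overhead = 869 × 0.53 = 460.57 s.
Altogether 13041.7 + 460.57 = 13502.27 s, i.e. 3.75 hours.

3.75 hours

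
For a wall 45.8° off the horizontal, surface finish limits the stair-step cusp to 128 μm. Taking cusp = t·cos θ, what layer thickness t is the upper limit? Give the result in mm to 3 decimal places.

0.184 mm

cos(45.8°) = 0.6972; t_max = 0.128/0.6972 = 0.184 mm.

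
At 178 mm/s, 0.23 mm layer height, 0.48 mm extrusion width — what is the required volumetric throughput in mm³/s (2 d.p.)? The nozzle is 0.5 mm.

19.65

Extrusion cross-section = 0.23 × 0.48 = 0.1104 mm².
Volumetric flow = 178 × 0.1104 = 19.65 mm³/s.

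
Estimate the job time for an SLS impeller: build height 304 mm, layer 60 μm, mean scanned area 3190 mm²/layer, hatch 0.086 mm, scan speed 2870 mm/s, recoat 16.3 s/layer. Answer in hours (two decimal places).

41.13 hours

Number of layers: 304 / 0.06 → 5067 (rounded up).
Scan path per layer: 3190 / 0.086 → 37093 mm.
Laser time per layer = 37093 / 2870 = 12.9244 s.
Time per layer: 12.9244 + 16.3 → 29.2244 s.
Build time = 5067 × 29.2244 = 148080.0348 s = 41.13 hours.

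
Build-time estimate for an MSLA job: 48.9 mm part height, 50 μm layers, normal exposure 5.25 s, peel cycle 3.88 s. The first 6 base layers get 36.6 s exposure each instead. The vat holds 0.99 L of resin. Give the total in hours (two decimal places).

2.53 hours

Layer count = ceil(48.9 / 0.05) = 978.
Bottom layers: 6 × (36.6 + 3.88) → 242.88 s.
Normal layers: 972 × (5.25 + 3.88) → 8874.36 s.
Total = 242.88 + 8874.36 = 9117.24 s = 2.53 hours.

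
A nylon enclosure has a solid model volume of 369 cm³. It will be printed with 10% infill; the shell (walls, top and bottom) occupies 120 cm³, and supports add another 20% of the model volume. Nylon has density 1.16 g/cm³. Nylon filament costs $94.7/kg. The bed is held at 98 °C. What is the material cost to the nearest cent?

Infill region = 369 − 120 = 249 cm³.
Infill volume = 0.10 × 249, so 24.9 cm³.
Support = 0.20 × 369 = 73.8 cm³.
Deposited volume: 120 + 24.9 + 73.8 → 218.7 cm³.
Mass: 218.7 × 1.16 → 253.692 g.
Cost = 253.692 g / 1000 × $94.7/kg = $24.02.

$24.02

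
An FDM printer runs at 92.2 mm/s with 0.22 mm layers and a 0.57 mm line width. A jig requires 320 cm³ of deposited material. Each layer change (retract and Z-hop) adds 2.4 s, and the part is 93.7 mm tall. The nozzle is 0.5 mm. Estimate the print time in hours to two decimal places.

Line area = 0.22 × 0.57, so 0.1254 mm².
Total extruded path = 320000/0.1254 = 2551834.1 mm.
Print-move time = 2551834.1 / 92.2 = 27677.2 s.
Number of layers: 93.7 / 0.22 → 426 (rounded up).
Z-hop total = 426 × 2.4, so 1022.4 s.
Total = 27677.2 + 1022.4 = 28699.6 s = 7.97 hours.

7.97 hours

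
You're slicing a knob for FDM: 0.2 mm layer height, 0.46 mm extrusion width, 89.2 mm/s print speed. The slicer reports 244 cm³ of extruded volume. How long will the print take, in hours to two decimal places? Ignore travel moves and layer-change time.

Extrusion cross-section: 0.2 × 0.46 → 0.092 mm².
Path length: 244000 mm³ / 0.092 mm² → 2652173.9 mm.
Print-move time = 2652173.9 / 89.2, so 29732.9 s.
In the requested units: 29732.9 s = 8.26 hours.

8.26 hours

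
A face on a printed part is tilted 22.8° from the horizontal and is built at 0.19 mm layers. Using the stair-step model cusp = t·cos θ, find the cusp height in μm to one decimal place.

cos(22.8°) = 0.9219, so cusp = 0.19 × 0.9219 = 0.175161 mm → 175.2 μm.

175.2 μm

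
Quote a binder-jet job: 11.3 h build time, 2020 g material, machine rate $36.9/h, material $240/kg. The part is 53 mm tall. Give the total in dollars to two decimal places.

Time charge = 36.9 × 11.3, so $416.97.
Material charge = 240 × 2020/1000, so $484.80.
Job cost: 416.97 + 484.80 = $901.77.

$901.77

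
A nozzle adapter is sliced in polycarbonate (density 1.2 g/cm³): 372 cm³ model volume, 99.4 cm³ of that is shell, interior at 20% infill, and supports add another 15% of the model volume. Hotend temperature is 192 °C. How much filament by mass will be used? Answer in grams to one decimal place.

Volume inside the shell = 372 − 99.4, so 272.6 cm³.
Deposited infill = 0.20 × 272.6, so 54.52 cm³.
Support = 0.15 × 372, so 55.8 cm³.
Total printed volume: 99.4 + 54.52 + 55.8 → 209.72 cm³.
Mass = 209.72 × 1.2 = 251.664 g.

251.7 g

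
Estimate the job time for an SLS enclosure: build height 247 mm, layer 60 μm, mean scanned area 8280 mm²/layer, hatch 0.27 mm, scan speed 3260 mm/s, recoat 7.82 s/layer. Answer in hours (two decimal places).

19.70 hours

Number of layers: 247 / 0.06 → 4117 (rounded up).
Scan path per layer = 8280 / 0.27, so 30666.7 mm.
Laser time per layer = 30666.7 / 3260 = 9.407 s.
Time per layer: 9.407 + 7.82 → 17.227 s.
4117 layers × 17.227 s/layer = 70923.559 s, i.e. 19.70 hours.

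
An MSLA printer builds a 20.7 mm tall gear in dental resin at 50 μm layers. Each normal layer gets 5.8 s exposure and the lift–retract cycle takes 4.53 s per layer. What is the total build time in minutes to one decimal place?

Layers = ⌈20.7/0.05⌉ = 414.
Per-layer time: 5.8 + 4.53 → 10.33 s.
Total = 414 × 10.33 = 4276.62 s = 71.3 minutes.

71.3 minutes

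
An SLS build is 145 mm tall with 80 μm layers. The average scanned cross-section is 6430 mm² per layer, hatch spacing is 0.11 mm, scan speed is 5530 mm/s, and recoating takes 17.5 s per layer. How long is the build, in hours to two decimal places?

14.14 hours

Layer count = ceil(145 / 0.08) = 1813.
Per-layer scan distance: 6430 / 0.11 → 58454.5 mm.
Scan time per layer = 58454.5 / 5530, so 10.5704 s.
Layer cycle: 10.5704 + 17.5 → 28.0704 s.
Total: 1813 × 28.0704 s = 50891.6352 s → 14.14 hours.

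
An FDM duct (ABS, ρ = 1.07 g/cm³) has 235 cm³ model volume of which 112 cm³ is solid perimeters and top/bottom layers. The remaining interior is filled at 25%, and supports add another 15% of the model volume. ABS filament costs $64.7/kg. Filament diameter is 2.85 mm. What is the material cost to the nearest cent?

Interior volume = 235 − 112 = 123 cm³.
Infill volume = 0.25 × 123, so 30.75 cm³.
Support: 0.15 × 235 → 35.25 cm³.
Deposited volume = 112 + 30.75 + 35.25, so 178 cm³.
Mass = 178 × 1.07, so 190.46 g.
At $64.7/kg: 190.46/1000 × 64.7 = $12.32.

$12.32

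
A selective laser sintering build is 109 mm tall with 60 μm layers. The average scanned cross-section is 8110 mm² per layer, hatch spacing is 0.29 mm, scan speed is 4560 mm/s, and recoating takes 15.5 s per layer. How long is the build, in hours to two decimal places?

10.92 hours

Layers = ⌈109/0.06⌉ = 1817.
Per-layer scan distance: 8110 / 0.29 → 27965.5 mm.
Per-layer scan time = 27965.5 / 4560 = 6.1328 s.
Time per layer: 6.1328 + 15.5 → 21.6328 s.
1817 layers × 21.6328 s/layer = 39306.7976 s, i.e. 10.92 hours.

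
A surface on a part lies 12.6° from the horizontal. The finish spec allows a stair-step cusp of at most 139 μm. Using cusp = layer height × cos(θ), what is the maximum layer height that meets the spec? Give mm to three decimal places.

cos(12.6°) = 0.9759; t_max = 0.139/0.9759 = 0.142 mm.

0.142 mm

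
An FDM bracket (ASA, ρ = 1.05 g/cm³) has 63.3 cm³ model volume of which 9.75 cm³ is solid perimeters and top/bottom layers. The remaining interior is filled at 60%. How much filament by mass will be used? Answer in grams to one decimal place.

44.0 g

Interior volume: 63.3 − 9.75 → 53.55 cm³.
Infill volume = 0.60 × 53.55, so 32.13 cm³.
Total extruded = 9.75 + 32.13, so 41.88 cm³.
Mass = 41.88 × 1.05 = 43.974 g.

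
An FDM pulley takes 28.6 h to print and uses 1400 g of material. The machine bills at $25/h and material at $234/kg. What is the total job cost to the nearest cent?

Machine cost = 25 × 28.6 = $715.00.
Feedstock cost = 234 × 1400/1000, so $327.60.
Job cost: 715.00 + 327.60 = $1042.60.

$1042.60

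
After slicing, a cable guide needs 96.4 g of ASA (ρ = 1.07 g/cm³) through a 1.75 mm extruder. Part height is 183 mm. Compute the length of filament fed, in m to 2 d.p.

Extruded volume: 96.4/1.07 = 90.0935 cm³ (90093.5 mm³).
Filament cross-section = π × (1.75/2)² = 2.4053 mm².
Length = 90093.5 / 2.4053 = 37456.24 mm = 37.46 m.

37.46 m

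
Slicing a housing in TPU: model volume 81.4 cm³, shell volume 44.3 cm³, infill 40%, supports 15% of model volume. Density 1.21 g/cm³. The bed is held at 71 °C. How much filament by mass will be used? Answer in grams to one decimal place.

86.3 g

Infill region = 81.4 − 44.3, so 37.1 cm³.
Deposited infill = 0.40 × 37.1 = 14.84 cm³.
Support = 0.15 × 81.4 = 12.21 cm³.
Total extruded = 44.3 + 14.84 + 12.21 = 71.35 cm³.
Mass = 71.35 × 1.21, so 86.3335 g.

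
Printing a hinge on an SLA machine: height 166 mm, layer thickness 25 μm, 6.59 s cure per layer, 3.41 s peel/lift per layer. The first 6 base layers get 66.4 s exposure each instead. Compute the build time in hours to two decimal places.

Layers = ⌈166/0.025⌉ = 6640.
Burn-in layers = 6 × (66.4 + 3.41) = 418.86 s.
Regular layers = 6634 × (6.59 + 3.41), so 66340 s.
Sum: 418.86 + 66340 = 66758.86 s → 18.54 hours.

18.54 hours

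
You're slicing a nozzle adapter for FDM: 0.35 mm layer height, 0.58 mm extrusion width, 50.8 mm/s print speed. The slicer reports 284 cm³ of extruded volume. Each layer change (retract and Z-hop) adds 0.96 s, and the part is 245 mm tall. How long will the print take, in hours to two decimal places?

Bead cross-section = 0.35 × 0.58 = 0.203 mm².
Total extruded path = 284000/0.203 = 1399014.8 mm.
Print-move time = 1399014.8 / 50.8, so 27539.7 s.
Number of layers: 245 / 0.35 → 700 (rounded up).
Z-hop total = 700 × 0.96, so 672 s.
Altogether 27539.7 + 672 = 28211.7 s, i.e. 7.84 hours.

7.84 hours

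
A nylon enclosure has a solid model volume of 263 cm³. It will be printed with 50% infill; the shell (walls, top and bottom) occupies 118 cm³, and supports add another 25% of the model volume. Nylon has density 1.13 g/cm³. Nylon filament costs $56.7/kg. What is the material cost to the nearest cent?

Volume inside the shell = 263 − 118 = 145 cm³.
Infill volume: 0.50 × 145 → 72.5 cm³.
Support: 0.25 × 263 → 65.75 cm³.
Total extruded: 118 + 72.5 + 65.75 → 256.25 cm³.
Mass: 256.25 × 1.13 → 289.5625 g.
At $56.7/kg: 289.5625/1000 × 56.7 = $16.42.

$16.42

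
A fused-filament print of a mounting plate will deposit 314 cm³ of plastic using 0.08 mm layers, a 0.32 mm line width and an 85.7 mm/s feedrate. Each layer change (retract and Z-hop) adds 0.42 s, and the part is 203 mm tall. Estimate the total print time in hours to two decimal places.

Bead cross-section = 0.08 × 0.32 = 0.0256 mm².
Path length: 314000 mm³ / 0.0256 mm² → 12265625 mm.
Print-move time: 12265625 / 85.7 → 143122.8 s.
Number of layers: 203 / 0.08 → 2538 (rounded up).
Non-print overhead = 2538 × 0.42, so 1065.96 s.
Altogether 143122.8 + 1065.96 = 144188.76 s, i.e. 40.05 hours.

40.05 hours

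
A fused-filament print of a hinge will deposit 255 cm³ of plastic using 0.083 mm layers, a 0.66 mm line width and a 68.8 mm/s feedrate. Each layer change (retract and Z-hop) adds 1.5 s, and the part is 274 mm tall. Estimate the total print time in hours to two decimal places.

20.17 hours

Extrusion cross-section = 0.083 × 0.66 = 0.05478 mm².
Toolpath length = 255 cm³ / 0.05478 mm² = 255000 / 0.05478 = 4654983.6 mm.
Print-move time = 4654983.6 / 68.8 = 67659.6 s.
Layers = ⌈274/0.083⌉ = 3302.
Non-print overhead = 3302 × 1.5, so 4953 s.
Total = 67659.6 + 4953 = 72612.6 s = 20.17 hours.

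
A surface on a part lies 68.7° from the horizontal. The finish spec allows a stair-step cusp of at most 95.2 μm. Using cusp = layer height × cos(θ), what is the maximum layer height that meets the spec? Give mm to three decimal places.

0.262 mm

t = h_c / cos θ = 0.0952 / 0.3633 = 0.262 mm.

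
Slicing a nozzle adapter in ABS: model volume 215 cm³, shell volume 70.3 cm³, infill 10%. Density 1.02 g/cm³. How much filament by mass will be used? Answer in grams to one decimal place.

Infill region = 215 − 70.3, so 144.7 cm³.
Infill volume: 0.10 × 144.7 → 14.47 cm³.
Total extruded: 70.3 + 14.47 → 84.77 cm³.
Mass: 84.77 × 1.02 → 86.4654 g.

86.5 g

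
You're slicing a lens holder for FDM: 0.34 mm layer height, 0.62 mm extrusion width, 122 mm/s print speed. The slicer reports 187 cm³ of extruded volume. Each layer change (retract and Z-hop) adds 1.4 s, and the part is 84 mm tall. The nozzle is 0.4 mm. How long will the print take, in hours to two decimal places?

2.12 hours

Extrusion cross-section: 0.34 × 0.62 → 0.2108 mm².
Total extruded path = 187000/0.2108 = 887096.8 mm.
Extrusion time = 887096.8 / 122, so 7271.3 s.
Layer count = ceil(84 / 0.34) = 248.
Layer-change overhead: 248 × 1.4 → 347.2 s.
Altogether 7271.3 + 347.2 = 7618.5 s, i.e. 2.12 hours.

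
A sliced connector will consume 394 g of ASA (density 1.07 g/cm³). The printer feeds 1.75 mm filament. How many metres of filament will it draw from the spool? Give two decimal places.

Volume = 394 g / 1.07 g·cm⁻³ = 368.2243 cm³ = 368224.3 mm³.
Cross-section of 1.75 mm filament: π·(1.75/2)² = 2.4053 mm².
L = V/A = 368224.3/2.4053 = 153088.72 mm → 153.09 m.

153.09 m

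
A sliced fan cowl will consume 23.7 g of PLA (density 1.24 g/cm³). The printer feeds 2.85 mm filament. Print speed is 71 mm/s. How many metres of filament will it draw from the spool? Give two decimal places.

Volume = 23.7 g / 1.24 g·cm⁻³ = 19.1129 cm³ = 19112.9 mm³.
Cross-section of 2.85 mm filament: π·(2.85/2)² = 6.3794 mm².
Length = 19112.9 / 6.3794 = 2996.03 mm = 3.00 m.

3.00 m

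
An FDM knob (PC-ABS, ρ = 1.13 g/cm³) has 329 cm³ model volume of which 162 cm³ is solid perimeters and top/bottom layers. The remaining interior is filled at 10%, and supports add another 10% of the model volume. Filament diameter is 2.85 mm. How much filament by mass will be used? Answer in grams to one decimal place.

Volume inside the shell: 329 − 162 → 167 cm³.
Infill deposited = 0.10 × 167, so 16.7 cm³.
Support = 0.10 × 329, so 32.9 cm³.
Total extruded = 162 + 16.7 + 32.9 = 211.6 cm³.
Mass = 211.6 × 1.13 = 239.108 g.

239.1 g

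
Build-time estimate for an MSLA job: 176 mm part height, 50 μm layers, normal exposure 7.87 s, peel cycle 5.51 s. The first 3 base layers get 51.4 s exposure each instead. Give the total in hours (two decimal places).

Layer count = ceil(176 / 0.05) = 3520.
Base layers = 3 × (51.4 + 5.51), so 170.73 s.
Regular layers = 3517 × (7.87 + 5.51), so 47057.46 s.
Sum: 170.73 + 47057.46 = 47228.19 s → 13.12 hours.

13.12 hours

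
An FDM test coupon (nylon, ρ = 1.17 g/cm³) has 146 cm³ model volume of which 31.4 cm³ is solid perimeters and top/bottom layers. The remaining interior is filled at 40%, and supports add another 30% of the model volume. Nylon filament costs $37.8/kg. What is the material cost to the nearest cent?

$5.35

Infill region: 146 − 31.4 → 114.6 cm³.
Infill volume: 0.40 × 114.6 → 45.84 cm³.
Support: 0.30 × 146 → 43.8 cm³.
Total printed volume = 31.4 + 45.84 + 43.8 = 121.04 cm³.
Mass: 121.04 × 1.17 → 141.6168 g.
Cost = 141.6168 g / 1000 × $37.8/kg = $5.35.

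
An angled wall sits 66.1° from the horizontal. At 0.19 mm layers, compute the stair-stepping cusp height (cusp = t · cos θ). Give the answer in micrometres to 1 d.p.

Cusp = layer height × cos(66.1°) = 0.19 × 0.4051 = 0.076969 mm = 77.0 μm.

77.0 μm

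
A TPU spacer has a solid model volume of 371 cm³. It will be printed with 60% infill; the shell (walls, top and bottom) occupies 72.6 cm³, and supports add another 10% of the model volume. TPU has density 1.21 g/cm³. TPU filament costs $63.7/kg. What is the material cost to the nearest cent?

$22.26

Volume inside the shell = 371 − 72.6 = 298.4 cm³.
Infill volume = 0.60 × 298.4 = 179.04 cm³.
Support: 0.10 × 371 → 37.1 cm³.
Deposited volume: 72.6 + 179.04 + 37.1 → 288.74 cm³.
Mass: 288.74 × 1.21 → 349.3754 g.
At $63.7/kg: 349.3754/1000 × 63.7 = $22.26.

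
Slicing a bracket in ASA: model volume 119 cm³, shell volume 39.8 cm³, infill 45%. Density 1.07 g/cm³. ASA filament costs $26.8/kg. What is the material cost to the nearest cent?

$2.16

Interior volume = 119 − 39.8, so 79.2 cm³.
Deposited infill = 0.45 × 79.2, so 35.64 cm³.
Deposited volume = 39.8 + 35.64, so 75.44 cm³.
Mass = 75.44 × 1.07 = 80.7208 g.
At $26.8/kg: 80.7208/1000 × 26.8 = $2.16.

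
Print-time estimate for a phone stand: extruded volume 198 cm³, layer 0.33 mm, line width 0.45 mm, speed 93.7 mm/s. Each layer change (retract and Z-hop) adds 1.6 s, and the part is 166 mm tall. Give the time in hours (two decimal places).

4.18 hours

Line area = 0.33 × 0.45 = 0.1485 mm².
Total extruded path = 198000/0.1485 = 1333333.3 mm.
Extrusion time: 1333333.3 / 93.7 → 14229.8 s.
Layer count = ceil(166 / 0.33) = 504.
Layer-change overhead = 504 × 1.6, so 806.4 s.
Altogether 14229.8 + 806.4 = 15036.2 s, i.e. 4.18 hours.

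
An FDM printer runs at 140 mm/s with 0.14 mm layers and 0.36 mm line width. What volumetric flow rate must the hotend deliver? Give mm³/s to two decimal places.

7.06

Bead cross-section = 0.14 × 0.36 = 0.0504 mm².
Volumetric flow = 140 × 0.0504 = 7.06 mm³/s.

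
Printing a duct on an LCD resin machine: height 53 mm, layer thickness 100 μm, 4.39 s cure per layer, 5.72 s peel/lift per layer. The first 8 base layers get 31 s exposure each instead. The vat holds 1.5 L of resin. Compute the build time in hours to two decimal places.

1.55 hours

Number of layers: 53 / 0.1 → 530 (rounded up).
Burn-in layers = 8 × (31 + 5.72) = 293.76 s.
Remaining layers = 522 × (4.39 + 5.72) = 5277.42 s.
Total = 293.76 + 5277.42 = 5571.18 s = 1.55 hours.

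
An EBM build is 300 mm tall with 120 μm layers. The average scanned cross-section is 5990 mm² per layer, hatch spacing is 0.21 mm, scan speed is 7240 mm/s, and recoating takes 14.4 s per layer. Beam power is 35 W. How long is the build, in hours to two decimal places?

Layers = ⌈300/0.12⌉ = 2500.
Hatch length per layer: 5990 / 0.21 → 28523.8 mm.
Per-layer scan time = 28523.8 / 7240 = 3.9398 s.
Layer cycle: 3.9398 + 14.4 → 18.3398 s.
Total: 2500 × 18.3398 s = 45849.5 s → 12.74 hours.

12.74 hours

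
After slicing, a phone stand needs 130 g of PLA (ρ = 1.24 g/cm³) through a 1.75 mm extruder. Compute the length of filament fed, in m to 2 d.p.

43.59 m

Volume = 130 g / 1.24 g·cm⁻³ = 104.8387 cm³ = 104838.7 mm³.
Filament cross-section = π × (1.75/2)² = 2.4053 mm².
Length = 104838.7 / 2.4053 = 43586.54 mm = 43.59 m.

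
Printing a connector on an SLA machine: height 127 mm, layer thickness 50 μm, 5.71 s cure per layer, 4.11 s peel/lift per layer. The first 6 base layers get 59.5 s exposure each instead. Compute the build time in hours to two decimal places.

Layers = ⌈127/0.05⌉ = 2540.
Bottom layers: 6 × (59.5 + 4.11) → 381.66 s.
Normal layers = 2534 × (5.71 + 4.11), so 24883.88 s.
Sum: 381.66 + 24883.88 = 25265.54 s → 7.02 hours.

7.02 hours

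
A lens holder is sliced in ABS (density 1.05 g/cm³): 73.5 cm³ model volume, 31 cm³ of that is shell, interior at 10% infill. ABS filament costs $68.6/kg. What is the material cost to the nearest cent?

$2.54

Infill region = 73.5 − 31, so 42.5 cm³.
Deposited infill = 0.10 × 42.5 = 4.25 cm³.
Total printed volume = 31 + 4.25, so 35.25 cm³.
Mass = 35.25 × 1.05 = 37.0125 g.
Cost = 37.0125 g / 1000 × $68.6/kg = $2.54.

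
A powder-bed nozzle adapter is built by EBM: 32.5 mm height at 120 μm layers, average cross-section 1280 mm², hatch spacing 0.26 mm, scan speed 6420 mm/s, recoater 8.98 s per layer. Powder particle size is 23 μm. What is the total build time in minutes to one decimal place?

44.0 minutes

Number of layers: 32.5 / 0.12 → 271 (rounded up).
Hatch length per layer: 1280 / 0.26 → 4923.1 mm.
Scan time per layer = 4923.1 / 6420, so 0.7668 s.
Layer cycle: 0.7668 + 8.98 → 9.7468 s.
Build time = 271 × 9.7468 = 2641.3828 s = 44.0 minutes.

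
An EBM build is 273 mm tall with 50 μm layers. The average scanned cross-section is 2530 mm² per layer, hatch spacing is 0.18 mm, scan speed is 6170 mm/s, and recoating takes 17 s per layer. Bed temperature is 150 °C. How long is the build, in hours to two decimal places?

29.24 hours

Layers = ⌈273/0.05⌉ = 5460.
Scan path per layer = 2530 / 0.18, so 14055.6 mm.
Scan time per layer = 14055.6 / 6170 = 2.2781 s.
Layer cycle: 2.2781 + 17 → 19.2781 s.
Total: 5460 × 19.2781 s = 105258.426 s → 29.24 hours.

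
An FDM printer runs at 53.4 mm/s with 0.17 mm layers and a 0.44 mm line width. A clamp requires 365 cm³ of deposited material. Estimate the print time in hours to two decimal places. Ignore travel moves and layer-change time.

25.38 hours

Bead cross-section: 0.17 × 0.44 → 0.0748 mm².
Toolpath length = 365 cm³ / 0.0748 mm² = 365000 / 0.0748 = 4879679.1 mm.
Time extruding: 4879679.1 / 53.4 → 91379.8 s.
In the requested units: 91379.8 s = 25.38 hours.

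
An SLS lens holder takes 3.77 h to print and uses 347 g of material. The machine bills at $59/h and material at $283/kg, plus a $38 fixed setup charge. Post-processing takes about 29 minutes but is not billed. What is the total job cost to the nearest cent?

Time charge: 59 × 3.77 → $222.43.
Material cost = 283 × 347/1000 = $98.201.
Adding setup: 222.43 + 98.201 + 38 → 358.631 ≈ $358.63.

$358.63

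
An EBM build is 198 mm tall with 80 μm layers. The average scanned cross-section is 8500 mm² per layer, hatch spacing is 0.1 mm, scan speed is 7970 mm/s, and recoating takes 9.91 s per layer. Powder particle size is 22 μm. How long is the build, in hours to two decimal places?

Layer count = ceil(198 / 0.08) = 2475.
Scan path per layer = 8500 / 0.1, so 85000 mm.
Per-layer scan time: 85000 / 7970 → 10.665 s.
Time per layer = 10.665 + 9.91 = 20.575 s.
Build time = 2475 × 20.575 = 50923.125 s = 14.15 hours.

14.15 hours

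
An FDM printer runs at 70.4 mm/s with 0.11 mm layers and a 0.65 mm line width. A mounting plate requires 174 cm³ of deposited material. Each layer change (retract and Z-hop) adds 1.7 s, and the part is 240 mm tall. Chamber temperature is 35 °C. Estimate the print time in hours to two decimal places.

Extrusion cross-section = 0.11 × 0.65 = 0.0715 mm².
Toolpath length = 174 cm³ / 0.0715 mm² = 174000 / 0.0715 = 2433566.4 mm.
Print-move time: 2433566.4 / 70.4 → 34567.7 s.
Layers = ⌈240/0.11⌉ = 2182.
Non-print overhead = 2182 × 1.7, so 3709.4 s.
Altogether 34567.7 + 3709.4 = 38277.1 s, i.e. 10.63 hours.

10.63 hours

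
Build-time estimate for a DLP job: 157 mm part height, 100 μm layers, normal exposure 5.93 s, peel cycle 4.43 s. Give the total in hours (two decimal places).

4.52 hours

Layers = ⌈157/0.1⌉ = 1570.
Cycle time = 5.93 + 4.43 = 10.36 s.
Build time: 1570 × 10.36 s = 16265.2 s, i.e. 4.52 hours.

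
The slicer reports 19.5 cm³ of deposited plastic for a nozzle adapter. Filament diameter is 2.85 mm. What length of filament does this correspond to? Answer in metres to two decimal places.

Cross-section of 2.85 mm filament: π·(2.85/2)² = 6.3794 mm².
Length = 19.5 cm³ / 6.3794 mm² = 19500 / 6.3794 = 3056.71 mm = 3.06 m.

3.06 m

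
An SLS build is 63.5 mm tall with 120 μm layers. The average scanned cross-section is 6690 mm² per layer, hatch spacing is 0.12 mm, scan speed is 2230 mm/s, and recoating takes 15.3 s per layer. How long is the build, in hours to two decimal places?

5.93 hours

Layers = ⌈63.5/0.12⌉ = 530.
Scan path per layer: 6690 / 0.12 → 55750 mm.
Per-layer scan time = 55750 / 2230 = 25 s.
Time per layer = 25 + 15.3 = 40.3 s.
Total: 530 × 40.3 s = 21359 s → 5.93 hours.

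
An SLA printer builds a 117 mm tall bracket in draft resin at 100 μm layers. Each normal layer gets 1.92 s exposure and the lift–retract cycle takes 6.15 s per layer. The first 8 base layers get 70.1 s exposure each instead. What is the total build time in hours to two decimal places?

2.77 hours

Layers = ⌈117/0.1⌉ = 1170.
Bottom layers: 8 × (70.1 + 6.15) → 610 s.
Regular layers = 1162 × (1.92 + 6.15), so 9377.34 s.
Total = 610 + 9377.34 = 9987.34 s = 2.77 hours.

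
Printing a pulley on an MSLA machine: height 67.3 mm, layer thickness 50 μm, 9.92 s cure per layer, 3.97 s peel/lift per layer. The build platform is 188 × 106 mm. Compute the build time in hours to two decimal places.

5.19 hours

Number of layers: 67.3 / 0.05 → 1346 (rounded up).
Cycle time: 9.92 + 3.97 → 13.89 s.
Build time: 1346 × 13.89 s = 18695.94 s, i.e. 5.19 hours.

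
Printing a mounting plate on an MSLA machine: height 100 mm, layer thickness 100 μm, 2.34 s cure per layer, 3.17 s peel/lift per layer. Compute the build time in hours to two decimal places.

Number of layers: 100 / 0.1 → 1000 (rounded up).
Each layer takes = 2.34 + 3.17, so 5.51 s.
Total = 1000 × 5.51 = 5510 s = 1.53 hours.

1.53 hours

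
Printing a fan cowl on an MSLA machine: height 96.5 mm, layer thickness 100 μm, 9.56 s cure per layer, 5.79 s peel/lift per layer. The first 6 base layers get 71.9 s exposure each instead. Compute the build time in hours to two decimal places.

Number of layers: 96.5 / 0.1 → 965 (rounded up).
Base layers = 6 × (71.9 + 5.79), so 466.14 s.
Normal layers: 959 × (9.56 + 5.79) → 14720.65 s.
Total = 466.14 + 14720.65 = 15186.79 s = 4.22 hours.

4.22 hours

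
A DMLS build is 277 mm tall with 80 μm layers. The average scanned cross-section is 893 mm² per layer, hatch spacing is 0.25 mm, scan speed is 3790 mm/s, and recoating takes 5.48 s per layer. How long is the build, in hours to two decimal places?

Number of layers: 277 / 0.08 → 3463 (rounded up).
Scan path per layer: 893 / 0.25 → 3572 mm.
Laser time per layer = 3572 / 3790 = 0.9425 s.
Layer cycle = 0.9425 + 5.48 = 6.4225 s.
3463 layers × 6.4225 s/layer = 22241.1175 s, i.e. 6.18 hours.

6.18 hours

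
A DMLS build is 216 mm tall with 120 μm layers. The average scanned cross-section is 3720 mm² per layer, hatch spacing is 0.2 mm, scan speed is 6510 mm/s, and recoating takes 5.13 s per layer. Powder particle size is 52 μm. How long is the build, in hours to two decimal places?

3.99 hours

Layers = ⌈216/0.12⌉ = 1800.
Hatch length per layer = 3720 / 0.2, so 18600 mm.
Per-layer scan time = 18600 / 6510, so 2.8571 s.
Layer cycle = 2.8571 + 5.13 = 7.9871 s.
1800 layers × 7.9871 s/layer = 14376.78 s, i.e. 3.99 hours.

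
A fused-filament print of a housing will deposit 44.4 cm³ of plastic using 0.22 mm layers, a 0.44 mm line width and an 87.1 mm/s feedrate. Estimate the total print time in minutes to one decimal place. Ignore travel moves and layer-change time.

Extrusion cross-section = 0.22 × 0.44 = 0.0968 mm².
Total extruded path = 44400/0.0968 = 458677.7 mm.
Extrusion time = 458677.7 / 87.1, so 5266.1 s.
In the requested units: 5266.1 s = 87.8 minutes.

87.8 minutes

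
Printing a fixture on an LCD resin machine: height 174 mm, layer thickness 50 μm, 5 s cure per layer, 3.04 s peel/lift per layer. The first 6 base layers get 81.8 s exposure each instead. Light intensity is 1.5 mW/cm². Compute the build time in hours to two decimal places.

Layer count = ceil(174 / 0.05) = 3480.
Base layers: 6 × (81.8 + 3.04) → 509.04 s.
Normal layers = 3474 × (5 + 3.04), so 27930.96 s.
Sum: 509.04 + 27930.96 = 28440 s → 7.90 hours.

7.90 hours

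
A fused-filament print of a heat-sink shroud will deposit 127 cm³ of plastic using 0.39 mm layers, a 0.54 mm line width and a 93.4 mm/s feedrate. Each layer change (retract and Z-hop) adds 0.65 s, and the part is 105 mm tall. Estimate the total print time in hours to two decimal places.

1.84 hours

Bead cross-section = 0.39 × 0.54 = 0.2106 mm².
Total extruded path = 127000/0.2106 = 603038.9 mm.
Extrusion time = 603038.9 / 93.4 = 6456.5 s.
Layers = ⌈105/0.39⌉ = 270.
Layer-change overhead: 270 × 0.65 → 175.5 s.
Total = 6456.5 + 175.5 = 6632 s = 1.84 hours.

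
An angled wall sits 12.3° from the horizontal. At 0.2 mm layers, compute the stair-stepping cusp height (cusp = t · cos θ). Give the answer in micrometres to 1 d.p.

Cusp = layer height × cos(12.3°) = 0.2 × 0.9770 = 0.1954 mm = 195.4 μm.

195.4 μm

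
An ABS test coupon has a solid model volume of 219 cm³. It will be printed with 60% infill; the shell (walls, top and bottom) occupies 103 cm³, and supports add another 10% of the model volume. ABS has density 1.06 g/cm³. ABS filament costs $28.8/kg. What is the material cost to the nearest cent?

Interior volume: 219 − 103 → 116 cm³.
Deposited infill = 0.60 × 116 = 69.6 cm³.
Support = 0.10 × 219, so 21.9 cm³.
Total printed volume = 103 + 69.6 + 21.9 = 194.5 cm³.
Mass = 194.5 × 1.06, so 206.17 g.
At $28.8/kg: 206.17/1000 × 28.8 = $5.94.

$5.94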